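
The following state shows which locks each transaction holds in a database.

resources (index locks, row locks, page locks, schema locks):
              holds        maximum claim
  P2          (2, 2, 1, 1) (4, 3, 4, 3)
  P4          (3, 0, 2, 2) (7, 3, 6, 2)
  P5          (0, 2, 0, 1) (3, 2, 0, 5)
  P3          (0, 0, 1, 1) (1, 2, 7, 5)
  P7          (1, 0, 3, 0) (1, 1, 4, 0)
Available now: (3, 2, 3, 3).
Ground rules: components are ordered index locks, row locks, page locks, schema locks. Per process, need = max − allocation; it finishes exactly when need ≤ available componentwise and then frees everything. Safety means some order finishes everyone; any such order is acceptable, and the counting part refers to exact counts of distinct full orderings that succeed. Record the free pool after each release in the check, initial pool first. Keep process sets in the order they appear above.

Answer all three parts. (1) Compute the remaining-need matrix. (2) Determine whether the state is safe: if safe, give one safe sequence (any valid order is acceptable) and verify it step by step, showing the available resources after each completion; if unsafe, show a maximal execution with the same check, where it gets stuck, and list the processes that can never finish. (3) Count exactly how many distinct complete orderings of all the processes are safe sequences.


(1) Outstanding need per process (order index locks, row locks, page locks, schema locks):
  P2: (2, 1, 3, 2)
  P4: (4, 3, 4, 0)
  P5: (3, 0, 0, 4)
  P3: (1, 2, 6, 4)
  P7: (0, 1, 1, 0)
(2) The state is SAFE; one workable sequence: P7, P2, P4, P3, P5.
Key observation: the order never hits an exact fit; P7 is the first step at the minimum slack of 1 on its requested resources ((0, 1, 1, 0), (3, 2, 3, 3) free).
Check, step by step:
  pool = (3, 2, 3, 3)
  P7 needs (0, 1, 1, 0) <= (3, 2, 3, 3) -> finishes; pool += (1, 0, 3, 0) = (4, 2, 6, 3)
  P2 needs (2, 1, 3, 2) <= (4, 2, 6, 3) -> finishes; pool += (2, 2, 1, 1) = (6, 4, 7, 4)
  P4 needs (4, 3, 4, 0) <= (6, 4, 7, 4) -> finishes; pool += (3, 0, 2, 2) = (9, 4, 9, 6)
  P3 needs (1, 2, 6, 4) <= (9, 4, 9, 6) -> finishes; pool += (0, 0, 1, 1) = (9, 4, 10, 7)
  P5 needs (3, 0, 0, 4) <= (9, 4, 10, 7) -> finishes; pool += (0, 2, 0, 1) = (9, 6, 10, 8)
(3) Exactly 22 of the possible complete orderings are safe sequences.


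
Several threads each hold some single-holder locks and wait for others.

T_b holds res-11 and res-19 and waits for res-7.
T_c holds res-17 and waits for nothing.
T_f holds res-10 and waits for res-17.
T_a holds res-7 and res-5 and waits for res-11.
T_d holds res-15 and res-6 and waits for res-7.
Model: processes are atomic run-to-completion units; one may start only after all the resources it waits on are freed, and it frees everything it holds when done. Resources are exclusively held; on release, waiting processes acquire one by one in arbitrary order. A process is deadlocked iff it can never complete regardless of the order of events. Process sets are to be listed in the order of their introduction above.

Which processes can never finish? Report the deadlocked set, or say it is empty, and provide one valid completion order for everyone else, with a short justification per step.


The deadlocked set is T_b, T_a and T_d.
Key observation: along T_b -> T_a -> T_b, each member waits on what the next one holds — a deadlock; T_d waits into the deadlock from upstream.
One completion order for the rest: T_c, T_f.
Walking it through:
  T_c waits on nothing -> runs at once and releases res-17
  T_f waits on res-17 — all released -> runs and releases res-10


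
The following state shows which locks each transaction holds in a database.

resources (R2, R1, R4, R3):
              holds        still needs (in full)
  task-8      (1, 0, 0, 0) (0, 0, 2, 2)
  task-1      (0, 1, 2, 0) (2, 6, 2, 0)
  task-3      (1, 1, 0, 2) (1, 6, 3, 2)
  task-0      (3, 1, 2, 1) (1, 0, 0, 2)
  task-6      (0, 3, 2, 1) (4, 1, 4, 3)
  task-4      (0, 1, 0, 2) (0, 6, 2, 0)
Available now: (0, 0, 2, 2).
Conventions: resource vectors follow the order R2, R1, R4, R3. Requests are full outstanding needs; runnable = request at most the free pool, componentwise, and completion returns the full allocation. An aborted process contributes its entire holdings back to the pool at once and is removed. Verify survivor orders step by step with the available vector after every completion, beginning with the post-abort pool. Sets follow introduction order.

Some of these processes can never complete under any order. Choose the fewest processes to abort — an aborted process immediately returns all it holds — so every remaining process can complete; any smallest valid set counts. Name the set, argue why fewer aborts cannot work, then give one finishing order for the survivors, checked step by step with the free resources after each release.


Minimum abort set: task-1 and task-3.
Key observation: the returned (1, 2, 2, 2) from task-1 and task-3 is what brings task-4 — unrunnable before, under any order — into play at step 4.
Minimality, checking each single-abort alternative: task-8 alone leaves task-1 blocked (short on R1); task-1 alone leaves task-3 blocked (short on R1); task-3 alone leaves task-1 blocked (short on R1); task-0 alone leaves task-1 blocked (short on R1); task-6 alone leaves task-1 blocked (short on R1); task-4 alone leaves task-1 blocked (short on R1).
Survivors finish in the order: task-8, task-0, task-6, task-4. Walking it through (pool after the aborts first):
  pool = (1, 2, 4, 4)
  task-8: need (0, 0, 2, 2) fits (1, 2, 4, 4); releases (1, 0, 0, 0), pool now (2, 2, 4, 4)
  task-0: need (1, 0, 0, 2) fits (2, 2, 4, 4); releases (3, 1, 2, 1), pool now (5, 3, 6, 5)
  task-6: need (4, 1, 4, 3) fits (5, 3, 6, 5); releases (0, 3, 2, 1), pool now (5, 6, 8, 6)
  task-4: need (0, 6, 2, 0) fits (5, 6, 8, 6); releases (0, 1, 0, 2), pool now (5, 7, 8, 8)


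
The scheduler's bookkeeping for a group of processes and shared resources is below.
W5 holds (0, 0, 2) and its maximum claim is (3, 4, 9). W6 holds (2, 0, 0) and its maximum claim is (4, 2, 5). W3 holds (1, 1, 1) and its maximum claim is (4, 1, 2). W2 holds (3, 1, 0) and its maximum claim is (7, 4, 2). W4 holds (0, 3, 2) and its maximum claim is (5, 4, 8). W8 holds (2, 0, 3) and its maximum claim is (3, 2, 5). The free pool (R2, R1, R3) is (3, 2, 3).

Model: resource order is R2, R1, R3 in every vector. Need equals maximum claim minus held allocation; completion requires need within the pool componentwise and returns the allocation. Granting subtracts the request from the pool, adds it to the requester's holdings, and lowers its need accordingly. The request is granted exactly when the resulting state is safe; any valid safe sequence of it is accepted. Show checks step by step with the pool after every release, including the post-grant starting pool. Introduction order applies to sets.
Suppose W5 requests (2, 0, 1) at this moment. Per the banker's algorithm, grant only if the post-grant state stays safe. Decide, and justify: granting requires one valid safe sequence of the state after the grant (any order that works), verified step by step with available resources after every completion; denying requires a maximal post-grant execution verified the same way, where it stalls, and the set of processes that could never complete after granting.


GRANT. The post-grant state is safe; one safe sequence: W8, W6, W3, W4, W5, W2.
Key observation: granting shrinks the pool to (1, 2, 2), yet W8 still fits and the chain goes through.
Step-by-step check of the post-grant state:
  pool = (1, 2, 2)
  run W8 (needs (1, 2, 2), free (1, 2, 2)); after release of (2, 0, 3) the pool is (3, 2, 5)
  run W6 (needs (2, 2, 5), free (3, 2, 5)); after release of (2, 0, 0) the pool is (5, 2, 5)
  run W3 (needs (3, 0, 1), free (5, 2, 5)); after release of (1, 1, 1) the pool is (6, 3, 6)
  run W4 (needs (5, 1, 6), free (6, 3, 6)); after release of (0, 3, 2) the pool is (6, 6, 8)
  run W5 (needs (1, 4, 6), free (6, 6, 8)); after release of (2, 0, 3) the pool is (8, 6, 11)
  run W2 (needs (4, 3, 2), free (8, 6, 11)); after release of (3, 1, 0) the pool is (11, 7, 11)


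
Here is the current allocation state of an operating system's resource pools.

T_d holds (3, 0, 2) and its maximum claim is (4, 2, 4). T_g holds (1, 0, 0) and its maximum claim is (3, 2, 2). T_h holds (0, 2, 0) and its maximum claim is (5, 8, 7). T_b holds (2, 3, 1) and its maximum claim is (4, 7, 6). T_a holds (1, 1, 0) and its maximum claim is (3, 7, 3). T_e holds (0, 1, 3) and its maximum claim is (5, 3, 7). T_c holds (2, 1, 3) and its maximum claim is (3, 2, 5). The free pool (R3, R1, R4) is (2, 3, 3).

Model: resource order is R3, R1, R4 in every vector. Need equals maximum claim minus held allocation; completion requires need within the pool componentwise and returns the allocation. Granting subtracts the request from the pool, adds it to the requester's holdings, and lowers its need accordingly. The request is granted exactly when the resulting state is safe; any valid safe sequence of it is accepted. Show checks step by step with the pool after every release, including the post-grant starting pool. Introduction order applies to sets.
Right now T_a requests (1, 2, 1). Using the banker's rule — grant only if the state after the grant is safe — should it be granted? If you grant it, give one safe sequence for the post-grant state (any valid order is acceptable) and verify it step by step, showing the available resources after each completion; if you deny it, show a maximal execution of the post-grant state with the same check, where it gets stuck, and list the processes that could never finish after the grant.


DENY. Granting would leave the state unsafe.
Key observation: no order helps: past T_c, T_g, T_d, T_e, the free pool tops out at (7, 3, 10), below what each blocked process needs in R1.
After a pretend grant, a maximal execution: T_c, T_g, T_d, T_e — then nothing else fits. Check, step by step:
  pool = (1, 1, 2)
  run T_c (needs (1, 1, 2), free (1, 1, 2)); after release of (2, 1, 3) the pool is (3, 2, 5)
  run T_g (needs (2, 2, 2), free (3, 2, 5)); after release of (1, 0, 0) the pool is (4, 2, 5)
  run T_d (needs (1, 2, 2), free (4, 2, 5)); after release of (3, 0, 2) the pool is (7, 2, 7)
  run T_e (needs (5, 2, 4), free (7, 2, 7)); after release of (0, 1, 3) the pool is (7, 3, 10)
  T_h still needs (5, 6, 7) but only (7, 3, 10) is free — short on R1
  T_b still needs (2, 4, 5) but only (7, 3, 10) is free — short on R1
  T_a still needs (1, 4, 2) but only (7, 3, 10) is free — short on R1
Had the request been granted, T_h, T_b and T_a could never finish.


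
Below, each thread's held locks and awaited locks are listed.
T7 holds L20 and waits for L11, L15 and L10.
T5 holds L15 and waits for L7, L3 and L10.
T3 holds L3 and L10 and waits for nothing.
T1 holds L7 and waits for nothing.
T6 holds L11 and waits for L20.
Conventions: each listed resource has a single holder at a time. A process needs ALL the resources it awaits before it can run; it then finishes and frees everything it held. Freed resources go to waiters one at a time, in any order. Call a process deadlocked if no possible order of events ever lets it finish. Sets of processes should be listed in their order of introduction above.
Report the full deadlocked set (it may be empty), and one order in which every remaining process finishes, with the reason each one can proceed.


Deadlocked set: T7 and T6.
Key observation: the loop T7 -> T6 -> T7 blocks itself forever; no other process is dragged down with it.
One completion order for the rest: T3, T1, T5.
Walking it through:
  T3: no waits; runs immediately, freeing L3 and L10
  T1: no waits; runs immediately, freeing L7
  run T5 (all its waits — L7, L3 and L10 — are resolved); releases L15


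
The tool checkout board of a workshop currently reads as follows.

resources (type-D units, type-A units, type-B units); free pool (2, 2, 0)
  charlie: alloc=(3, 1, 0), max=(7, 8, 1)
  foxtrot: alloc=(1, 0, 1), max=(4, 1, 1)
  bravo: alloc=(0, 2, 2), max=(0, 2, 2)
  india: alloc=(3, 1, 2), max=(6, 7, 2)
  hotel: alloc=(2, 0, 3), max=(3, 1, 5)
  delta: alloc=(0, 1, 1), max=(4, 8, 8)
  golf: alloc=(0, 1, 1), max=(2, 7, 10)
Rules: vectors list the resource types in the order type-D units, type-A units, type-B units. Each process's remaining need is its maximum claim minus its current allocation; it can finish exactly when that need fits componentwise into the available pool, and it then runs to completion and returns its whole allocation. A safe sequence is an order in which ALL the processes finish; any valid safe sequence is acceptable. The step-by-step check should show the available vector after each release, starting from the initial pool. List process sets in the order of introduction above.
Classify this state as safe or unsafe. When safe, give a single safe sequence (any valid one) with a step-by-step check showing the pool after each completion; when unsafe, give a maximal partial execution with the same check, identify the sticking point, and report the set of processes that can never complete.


UNSAFE — no complete ordering exists.
Key observation: the wall is type-A units: completing bravo, hotel, foxtrot brings the pool only to (5, 4, 6), and all the rest need more.
The run bravo, hotel, foxtrot cannot be extended any further. Check, step by step:
  pool = (2, 2, 0)
  bravo needs (0, 0, 0) <= (2, 2, 0) -> finishes; pool += (0, 2, 2) = (2, 4, 2)
  hotel needs (1, 1, 2) <= (2, 4, 2) -> finishes; pool += (2, 0, 3) = (4, 4, 5)
  foxtrot needs (3, 1, 0) <= (4, 4, 5) -> finishes; pool += (1, 0, 1) = (5, 4, 6)
  blocked: charlie wants (4, 7, 1), pool (5, 4, 6) — not enough type-A units
  blocked: india wants (3, 6, 0), pool (5, 4, 6) — not enough type-A units
  blocked: delta wants (4, 7, 7), pool (5, 4, 6) — not enough type-A units and type-B units
  blocked: golf wants (2, 6, 9), pool (5, 4, 6) — not enough type-A units and type-B units
Permanently blocked: charlie, india, delta and golf.


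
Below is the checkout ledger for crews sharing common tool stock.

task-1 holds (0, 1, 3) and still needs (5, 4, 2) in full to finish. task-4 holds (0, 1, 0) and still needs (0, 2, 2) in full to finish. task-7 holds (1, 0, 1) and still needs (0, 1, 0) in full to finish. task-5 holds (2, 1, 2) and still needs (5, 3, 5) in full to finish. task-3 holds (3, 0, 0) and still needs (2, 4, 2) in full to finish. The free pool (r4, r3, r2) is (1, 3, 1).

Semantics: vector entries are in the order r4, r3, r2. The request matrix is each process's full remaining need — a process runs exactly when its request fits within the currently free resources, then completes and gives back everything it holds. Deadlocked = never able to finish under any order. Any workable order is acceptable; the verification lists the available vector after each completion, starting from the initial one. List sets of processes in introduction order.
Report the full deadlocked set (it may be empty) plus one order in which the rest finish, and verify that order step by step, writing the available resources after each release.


No process is deadlocked.
Key observation: task-7 fits the free pool immediately, and its release cascades until everyone finishes.
One completion order for the rest: task-7, task-4, task-3, task-1, task-5. Step-by-step check:
  pool = (1, 3, 1)
  task-7: need (0, 1, 0) fits (1, 3, 1); releases (1, 0, 1), pool now (2, 3, 2)
  task-4: need (0, 2, 2) fits (2, 3, 2); releases (0, 1, 0), pool now (2, 4, 2)
  task-3: need (2, 4, 2) fits (2, 4, 2); releases (3, 0, 0), pool now (5, 4, 2)
  task-1: need (5, 4, 2) fits (5, 4, 2); releases (0, 1, 3), pool now (5, 5, 5)
  task-5: need (5, 3, 5) fits (5, 5, 5); releases (2, 1, 2), pool now (7, 6, 7)


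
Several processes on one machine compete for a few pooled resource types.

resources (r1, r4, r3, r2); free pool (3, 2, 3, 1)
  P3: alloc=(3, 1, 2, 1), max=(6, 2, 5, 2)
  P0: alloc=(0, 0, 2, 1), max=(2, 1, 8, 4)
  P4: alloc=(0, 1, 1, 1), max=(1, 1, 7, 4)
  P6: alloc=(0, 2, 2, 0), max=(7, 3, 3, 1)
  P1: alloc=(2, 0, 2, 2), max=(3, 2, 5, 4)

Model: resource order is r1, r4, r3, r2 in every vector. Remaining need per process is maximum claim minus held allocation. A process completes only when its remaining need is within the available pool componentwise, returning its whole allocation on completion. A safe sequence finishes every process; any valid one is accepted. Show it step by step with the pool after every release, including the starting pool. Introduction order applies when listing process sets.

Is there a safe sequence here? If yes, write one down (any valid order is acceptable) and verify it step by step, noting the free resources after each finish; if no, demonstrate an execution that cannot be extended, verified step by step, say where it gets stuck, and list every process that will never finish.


The state is SAFE; one workable sequence: P3, P1, P4, P0, P6.
Key observation: the first exact fit in this order is P3 — it needs (3, 1, 3, 1) with (3, 2, 3, 1) free, meeting a requested resource to the last unit.
Step-by-step check:
  pool = (3, 2, 3, 1)
  run P3 (needs (3, 1, 3, 1), free (3, 2, 3, 1)); after release of (3, 1, 2, 1) the pool is (6, 3, 5, 2)
  run P1 (needs (1, 2, 3, 2), free (6, 3, 5, 2)); after release of (2, 0, 2, 2) the pool is (8, 3, 7, 4)
  run P4 (needs (1, 0, 6, 3), free (8, 3, 7, 4)); after release of (0, 1, 1, 1) the pool is (8, 4, 8, 5)
  run P0 (needs (2, 1, 6, 3), free (8, 4, 8, 5)); after release of (0, 0, 2, 1) the pool is (8, 4, 10, 6)
  run P6 (needs (7, 1, 1, 1), free (8, 4, 10, 6)); after release of (0, 2, 2, 0) the pool is (8, 6, 12, 6)


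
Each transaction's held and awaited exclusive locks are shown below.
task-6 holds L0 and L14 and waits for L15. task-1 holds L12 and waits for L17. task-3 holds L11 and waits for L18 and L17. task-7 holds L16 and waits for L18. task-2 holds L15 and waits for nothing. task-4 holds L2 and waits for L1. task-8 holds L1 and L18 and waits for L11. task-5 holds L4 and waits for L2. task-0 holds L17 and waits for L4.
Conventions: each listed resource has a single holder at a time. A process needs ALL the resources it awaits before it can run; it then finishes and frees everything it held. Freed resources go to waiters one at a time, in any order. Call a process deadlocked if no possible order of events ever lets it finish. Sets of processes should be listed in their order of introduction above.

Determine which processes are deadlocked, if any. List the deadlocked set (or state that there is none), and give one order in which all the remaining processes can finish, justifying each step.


Deadlocked: task-1, task-3, task-7, task-4, task-8, task-5 and task-0.
Key observation: the knot is the closed ring of waits task-8 -> task-3 -> task-8; task-4, task-5 and task-0 are caught in further circular waits and task-1 and task-7 wait into the deadlock from upstream.
The rest can finish in the order task-2, task-6.
Check, step by step:
  run task-2 (it waits on nothing); releases L15
  task-6: everything it awaited (L15) is free; runs, freeing L0 and L14


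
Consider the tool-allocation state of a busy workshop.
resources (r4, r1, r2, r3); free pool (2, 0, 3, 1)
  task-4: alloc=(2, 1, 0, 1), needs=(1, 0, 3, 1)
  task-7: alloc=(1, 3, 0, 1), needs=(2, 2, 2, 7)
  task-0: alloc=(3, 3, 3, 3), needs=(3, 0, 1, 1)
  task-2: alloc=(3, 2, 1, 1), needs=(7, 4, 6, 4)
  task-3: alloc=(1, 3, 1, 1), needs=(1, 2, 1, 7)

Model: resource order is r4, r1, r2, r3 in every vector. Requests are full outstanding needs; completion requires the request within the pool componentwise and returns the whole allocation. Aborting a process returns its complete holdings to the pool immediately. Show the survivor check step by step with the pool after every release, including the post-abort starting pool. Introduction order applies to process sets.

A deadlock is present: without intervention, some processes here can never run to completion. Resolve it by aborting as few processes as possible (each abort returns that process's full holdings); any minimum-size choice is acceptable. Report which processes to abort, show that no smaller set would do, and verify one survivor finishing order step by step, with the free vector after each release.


Minimum abort set: task-7.
Key observation: the returned (1, 3, 0, 1) from task-7 is what brings task-3 — unrunnable before, under any order — into play at step 4.
Minimality: the empty abort set fails — the state is deadlocked as it stands.
The survivors complete as task-0, task-4, task-2, task-3. Step-by-step check (starting from the post-abort pool):
  pool = (3, 3, 3, 2)
  task-0: need (3, 0, 1, 1) fits (3, 3, 3, 2); releases (3, 3, 3, 3), pool now (6, 6, 6, 5)
  task-4: need (1, 0, 3, 1) fits (6, 6, 6, 5); releases (2, 1, 0, 1), pool now (8, 7, 6, 6)
  task-2: need (7, 4, 6, 4) fits (8, 7, 6, 6); releases (3, 2, 1, 1), pool now (11, 9, 7, 7)
  task-3: need (1, 2, 1, 7) fits (11, 9, 7, 7); releases (1, 3, 1, 1), pool now (12, 12, 8, 8)


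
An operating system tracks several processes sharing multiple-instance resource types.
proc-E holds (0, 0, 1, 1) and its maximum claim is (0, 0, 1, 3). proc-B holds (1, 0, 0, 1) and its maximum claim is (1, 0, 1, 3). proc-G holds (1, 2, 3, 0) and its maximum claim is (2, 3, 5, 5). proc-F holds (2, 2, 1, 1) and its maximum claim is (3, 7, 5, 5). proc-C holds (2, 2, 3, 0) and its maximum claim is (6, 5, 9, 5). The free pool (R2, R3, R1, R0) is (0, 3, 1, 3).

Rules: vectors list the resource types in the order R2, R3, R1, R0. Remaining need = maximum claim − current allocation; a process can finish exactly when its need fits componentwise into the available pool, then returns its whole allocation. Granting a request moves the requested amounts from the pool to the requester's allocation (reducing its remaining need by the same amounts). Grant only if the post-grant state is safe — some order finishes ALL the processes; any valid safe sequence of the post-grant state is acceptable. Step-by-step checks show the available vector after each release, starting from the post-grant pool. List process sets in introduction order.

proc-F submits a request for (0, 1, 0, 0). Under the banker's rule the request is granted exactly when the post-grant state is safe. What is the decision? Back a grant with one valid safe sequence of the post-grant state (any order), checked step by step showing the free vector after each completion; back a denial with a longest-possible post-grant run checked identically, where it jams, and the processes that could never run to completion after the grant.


GRANT: granting preserves safety; a valid post-grant sequence is proc-B, proc-E, proc-G, proc-F, proc-C.
Key observation: with (0, 2, 1, 3) left after the transfer, proc-B can run at once — the state stays safe.
Step-by-step check of the post-grant state:
  pool = (0, 2, 1, 3)
  proc-B needs (0, 0, 1, 2) <= (0, 2, 1, 3) -> finishes; pool += (1, 0, 0, 1) = (1, 2, 1, 4)
  proc-E needs (0, 0, 0, 2) <= (1, 2, 1, 4) -> finishes; pool += (0, 0, 1, 1) = (1, 2, 2, 5)
  proc-G needs (1, 1, 2, 5) <= (1, 2, 2, 5) -> finishes; pool += (1, 2, 3, 0) = (2, 4, 5, 5)
  proc-F needs (1, 4, 4, 4) <= (2, 4, 5, 5) -> finishes; pool += (2, 3, 1, 1) = (4, 7, 6, 6)
  proc-C needs (4, 3, 6, 5) <= (4, 7, 6, 6) -> finishes; pool += (2, 2, 3, 0) = (6, 9, 9, 6)


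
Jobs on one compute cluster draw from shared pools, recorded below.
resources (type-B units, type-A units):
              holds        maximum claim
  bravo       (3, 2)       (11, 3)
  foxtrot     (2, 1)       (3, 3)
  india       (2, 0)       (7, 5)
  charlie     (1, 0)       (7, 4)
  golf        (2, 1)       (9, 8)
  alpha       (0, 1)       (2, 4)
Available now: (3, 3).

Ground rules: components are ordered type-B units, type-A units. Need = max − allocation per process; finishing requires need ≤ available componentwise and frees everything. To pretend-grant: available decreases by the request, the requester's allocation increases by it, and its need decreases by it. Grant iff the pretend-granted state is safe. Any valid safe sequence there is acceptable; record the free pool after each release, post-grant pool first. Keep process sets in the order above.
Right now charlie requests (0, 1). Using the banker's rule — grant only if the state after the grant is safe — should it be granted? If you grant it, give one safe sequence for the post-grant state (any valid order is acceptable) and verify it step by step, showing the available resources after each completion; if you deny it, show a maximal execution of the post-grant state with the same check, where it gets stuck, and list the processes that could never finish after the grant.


DENY. Granting would leave the state unsafe.
Key observation: after foxtrot, alpha the pool peaks at (5, 4), and each blocked process is short somewhere: bravo on type-B units; india on type-A units; charlie on type-B units; golf on type-B units, type-A units.
On the post-grant state, foxtrot, alpha is a maximal run — nothing extends it. Step-by-step check:
  pool = (3, 2)
  foxtrot needs (1, 2) <= (3, 2) -> finishes; pool += (2, 1) = (5, 3)
  alpha needs (2, 3) <= (5, 3) -> finishes; pool += (0, 1) = (5, 4)
  bravo still needs (8, 1) but only (5, 4) is free — short on type-B units
  india still needs (5, 5) but only (5, 4) is free — short on type-A units
  charlie still needs (6, 3) but only (5, 4) is free — short on type-B units
  golf still needs (7, 7) but only (5, 4) is free — short on type-B units and type-A units
Processes that could never finish after the grant: bravo, india, charlie and golf.


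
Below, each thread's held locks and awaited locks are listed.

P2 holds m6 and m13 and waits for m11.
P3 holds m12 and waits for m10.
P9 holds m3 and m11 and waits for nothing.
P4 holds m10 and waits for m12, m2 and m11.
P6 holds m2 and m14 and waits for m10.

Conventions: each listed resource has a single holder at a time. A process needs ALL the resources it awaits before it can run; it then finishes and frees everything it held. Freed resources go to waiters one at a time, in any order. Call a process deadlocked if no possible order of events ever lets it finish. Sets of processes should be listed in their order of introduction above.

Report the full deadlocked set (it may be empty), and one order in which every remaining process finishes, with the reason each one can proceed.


Deadlocked: P3, P4 and P6.
Key observation: the wait chain closes on itself along P3 -> P4 -> P3; P6 is caught in further circular waits.
One completion order for the rest: P9, P2.
Verifying each step:
  P9 waits on nothing -> runs at once and releases m3 and m11
  P2: everything it awaited (m11) is free; runs, freeing m6 and m13


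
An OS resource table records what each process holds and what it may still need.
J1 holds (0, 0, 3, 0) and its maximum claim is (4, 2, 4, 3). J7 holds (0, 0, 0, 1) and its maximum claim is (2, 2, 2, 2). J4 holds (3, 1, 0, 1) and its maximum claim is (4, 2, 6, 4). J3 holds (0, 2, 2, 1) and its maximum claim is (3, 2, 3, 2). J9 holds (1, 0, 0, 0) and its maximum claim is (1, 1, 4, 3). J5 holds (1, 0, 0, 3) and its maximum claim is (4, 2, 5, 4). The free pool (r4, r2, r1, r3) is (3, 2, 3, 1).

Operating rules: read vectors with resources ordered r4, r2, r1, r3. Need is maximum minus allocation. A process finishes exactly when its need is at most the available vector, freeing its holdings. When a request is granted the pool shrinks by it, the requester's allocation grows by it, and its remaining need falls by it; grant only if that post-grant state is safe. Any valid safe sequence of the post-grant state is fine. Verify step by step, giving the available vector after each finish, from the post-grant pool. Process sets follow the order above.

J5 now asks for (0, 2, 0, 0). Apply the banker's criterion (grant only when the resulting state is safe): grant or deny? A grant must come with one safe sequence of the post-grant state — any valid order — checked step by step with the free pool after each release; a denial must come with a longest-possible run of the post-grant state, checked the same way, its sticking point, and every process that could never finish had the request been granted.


GRANT. The post-grant state is safe; one safe sequence: J3, J7, J5, J9, J1, J4.
Key observation: (3, 0, 3, 1) free after granting still covers J3 first, and each release covers the next.
Verifying the post-grant state step by step:
  pool = (3, 0, 3, 1)
  J3: need (3, 0, 1, 1) fits (3, 0, 3, 1); releases (0, 2, 2, 1), pool now (3, 2, 5, 2)
  J7: need (2, 2, 2, 1) fits (3, 2, 5, 2); releases (0, 0, 0, 1), pool now (3, 2, 5, 3)
  J5: need (3, 0, 5, 1) fits (3, 2, 5, 3); releases (1, 2, 0, 3), pool now (4, 4, 5, 6)
  J9: need (0, 1, 4, 3) fits (4, 4, 5, 6); releases (1, 0, 0, 0), pool now (5, 4, 5, 6)
  J1: need (4, 2, 1, 3) fits (5, 4, 5, 6); releases (0, 0, 3, 0), pool now (5, 4, 8, 6)
  J4: need (1, 1, 6, 3) fits (5, 4, 8, 6); releases (3, 1, 0, 1), pool now (8, 5, 8, 7)


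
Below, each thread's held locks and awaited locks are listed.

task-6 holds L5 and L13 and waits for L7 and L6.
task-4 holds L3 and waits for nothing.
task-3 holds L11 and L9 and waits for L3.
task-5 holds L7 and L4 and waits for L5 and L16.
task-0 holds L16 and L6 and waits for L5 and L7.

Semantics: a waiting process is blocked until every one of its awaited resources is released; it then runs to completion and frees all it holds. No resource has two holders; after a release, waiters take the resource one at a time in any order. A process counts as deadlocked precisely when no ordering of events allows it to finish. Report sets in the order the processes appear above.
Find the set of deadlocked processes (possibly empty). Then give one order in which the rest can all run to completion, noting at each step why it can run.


Deadlocked: task-6, task-5 and task-0.
Key observation: the loop task-6 -> task-5 -> task-6 blocks itself forever; task-0 is caught in further circular waits.
The rest can finish in the order task-4, task-3.
Verifying each step:
  task-4 waits on nothing -> runs at once and releases L3
  task-3: everything it awaited (L3) is free; runs, freeing L11 and L9


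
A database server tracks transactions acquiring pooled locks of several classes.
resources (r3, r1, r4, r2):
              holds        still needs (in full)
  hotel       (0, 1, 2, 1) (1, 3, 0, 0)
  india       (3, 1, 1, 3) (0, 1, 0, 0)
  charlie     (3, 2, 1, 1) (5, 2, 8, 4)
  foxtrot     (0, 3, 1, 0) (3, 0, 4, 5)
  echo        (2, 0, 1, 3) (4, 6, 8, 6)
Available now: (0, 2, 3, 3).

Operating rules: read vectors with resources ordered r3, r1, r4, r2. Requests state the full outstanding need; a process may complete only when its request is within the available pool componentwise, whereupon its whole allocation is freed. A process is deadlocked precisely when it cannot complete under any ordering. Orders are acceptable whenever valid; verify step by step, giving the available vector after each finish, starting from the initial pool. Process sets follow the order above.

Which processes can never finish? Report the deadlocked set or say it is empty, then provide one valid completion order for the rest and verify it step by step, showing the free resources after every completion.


Deadlocked: charlie and echo.
Key observation: the wall is r3: completing india, foxtrot, hotel brings the pool only to (3, 7, 7, 7), and all the rest need more.
One completion order for the rest: india, foxtrot, hotel. Check, step by step:
  pool = (0, 2, 3, 3)
  run india (needs (0, 1, 0, 0), free (0, 2, 3, 3)); after release of (3, 1, 1, 3) the pool is (3, 3, 4, 6)
  run foxtrot (needs (3, 0, 4, 5), free (3, 3, 4, 6)); after release of (0, 3, 1, 0) the pool is (3, 6, 5, 6)
  run hotel (needs (1, 3, 0, 0), free (3, 6, 5, 6)); after release of (0, 1, 2, 1) the pool is (3, 7, 7, 7)
The blocked processes can never fit:
  charlie still needs (5, 2, 8, 4) but only (3, 7, 7, 7) is free — short on r3 and r4
  echo still needs (4, 6, 8, 6) but only (3, 7, 7, 7) is free — short on r3 and r4


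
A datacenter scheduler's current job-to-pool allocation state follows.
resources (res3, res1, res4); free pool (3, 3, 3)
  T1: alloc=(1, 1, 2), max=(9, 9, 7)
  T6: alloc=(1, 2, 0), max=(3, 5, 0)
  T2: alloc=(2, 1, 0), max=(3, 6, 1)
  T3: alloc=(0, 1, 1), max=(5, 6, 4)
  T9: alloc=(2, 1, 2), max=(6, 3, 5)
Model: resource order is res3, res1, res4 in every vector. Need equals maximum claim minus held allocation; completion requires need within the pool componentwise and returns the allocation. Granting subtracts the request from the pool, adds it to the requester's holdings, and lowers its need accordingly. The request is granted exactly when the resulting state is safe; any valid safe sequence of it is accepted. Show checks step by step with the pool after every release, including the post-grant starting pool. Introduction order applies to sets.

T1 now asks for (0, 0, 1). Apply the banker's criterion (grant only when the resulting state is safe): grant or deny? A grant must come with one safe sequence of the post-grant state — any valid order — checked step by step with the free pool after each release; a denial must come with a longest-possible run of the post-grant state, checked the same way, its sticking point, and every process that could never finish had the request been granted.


DENY — the pretend-granted state is unsafe.
Key observation: after T6, T2 complete, (6, 6, 2) is the best the pool ever gets, yet each leftover process wants more res4.
After a pretend grant, a maximal execution: T6, T2 — then nothing else fits. Step-by-step check:
  pool = (3, 3, 2)
  T6 needs (2, 3, 0) <= (3, 3, 2) -> finishes; pool += (1, 2, 0) = (4, 5, 2)
  T2 needs (1, 5, 1) <= (4, 5, 2) -> finishes; pool += (2, 1, 0) = (6, 6, 2)
  blocked: T1 wants (8, 8, 4), pool (6, 6, 2) — not enough res3, res1 and res4
  blocked: T3 wants (5, 5, 3), pool (6, 6, 2) — not enough res4
  blocked: T9 wants (4, 2, 3), pool (6, 6, 2) — not enough res4
Processes that could never finish after the grant: T1, T3 and T9.


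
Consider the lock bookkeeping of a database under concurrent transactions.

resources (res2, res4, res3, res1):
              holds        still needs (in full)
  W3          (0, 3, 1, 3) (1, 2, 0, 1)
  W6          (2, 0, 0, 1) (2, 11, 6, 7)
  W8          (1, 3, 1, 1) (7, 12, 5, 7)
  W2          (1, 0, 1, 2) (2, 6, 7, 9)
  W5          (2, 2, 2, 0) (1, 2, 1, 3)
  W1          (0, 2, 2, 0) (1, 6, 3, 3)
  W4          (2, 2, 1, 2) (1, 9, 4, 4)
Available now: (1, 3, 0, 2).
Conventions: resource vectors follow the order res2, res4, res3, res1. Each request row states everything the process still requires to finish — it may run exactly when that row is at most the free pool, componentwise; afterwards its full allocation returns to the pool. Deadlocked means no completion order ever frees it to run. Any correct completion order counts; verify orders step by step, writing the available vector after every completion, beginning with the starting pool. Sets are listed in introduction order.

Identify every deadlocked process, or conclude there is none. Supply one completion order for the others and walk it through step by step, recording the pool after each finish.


Nothing here is deadlocked.
Key observation: the pool covers W3 at once, and every later process fits after earlier releases.
The rest can finish in the order W3, W5, W1, W4, W6, W8, W2. Step-by-step check:
  pool = (1, 3, 0, 2)
  W3 needs (1, 2, 0, 1) <= (1, 3, 0, 2) -> finishes; pool += (0, 3, 1, 3) = (1, 6, 1, 5)
  W5 needs (1, 2, 1, 3) <= (1, 6, 1, 5) -> finishes; pool += (2, 2, 2, 0) = (3, 8, 3, 5)
  W1 needs (1, 6, 3, 3) <= (3, 8, 3, 5) -> finishes; pool += (0, 2, 2, 0) = (3, 10, 5, 5)
  W4 needs (1, 9, 4, 4) <= (3, 10, 5, 5) -> finishes; pool += (2, 2, 1, 2) = (5, 12, 6, 7)
  W6 needs (2, 11, 6, 7) <= (5, 12, 6, 7) -> finishes; pool += (2, 0, 0, 1) = (7, 12, 6, 8)
  W8 needs (7, 12, 5, 7) <= (7, 12, 6, 8) -> finishes; pool += (1, 3, 1, 1) = (8, 15, 7, 9)
  W2 needs (2, 6, 7, 9) <= (8, 15, 7, 9) -> finishes; pool += (1, 0, 1, 2) = (9, 15, 8, 11)


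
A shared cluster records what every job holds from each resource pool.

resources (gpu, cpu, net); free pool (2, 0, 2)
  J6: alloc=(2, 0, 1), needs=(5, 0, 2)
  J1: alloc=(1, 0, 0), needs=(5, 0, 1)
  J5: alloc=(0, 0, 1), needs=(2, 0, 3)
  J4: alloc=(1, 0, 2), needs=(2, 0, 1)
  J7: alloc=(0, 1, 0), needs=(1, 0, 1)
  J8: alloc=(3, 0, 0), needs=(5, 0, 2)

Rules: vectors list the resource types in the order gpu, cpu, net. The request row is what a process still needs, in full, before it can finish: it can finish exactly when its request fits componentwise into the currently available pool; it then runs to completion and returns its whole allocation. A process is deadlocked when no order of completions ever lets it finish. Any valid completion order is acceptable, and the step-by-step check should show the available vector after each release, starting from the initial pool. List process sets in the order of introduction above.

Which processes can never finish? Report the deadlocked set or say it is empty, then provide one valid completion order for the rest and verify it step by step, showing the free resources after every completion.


Deadlocked set: J6, J1 and J8.
Key observation: the pool after J7, J4, J5 is (3, 1, 5); every surviving request exceeds it in gpu, so progress ends there.
One completion order for the rest: J7, J4, J5. Step-by-step check:
  pool = (2, 0, 2)
  run J7 (needs (1, 0, 1), free (2, 0, 2)); after release of (0, 1, 0) the pool is (2, 1, 2)
  run J4 (needs (2, 0, 1), free (2, 1, 2)); after release of (1, 0, 2) the pool is (3, 1, 4)
  run J5 (needs (2, 0, 3), free (3, 1, 4)); after release of (0, 0, 1) the pool is (3, 1, 5)
None of the blocked processes ever fits:
  J6 still needs (5, 0, 2) but only (3, 1, 5) is free — short on gpu
  J1 still needs (5, 0, 1) but only (3, 1, 5) is free — short on gpu
  J8 still needs (5, 0, 2) but only (3, 1, 5) is free — short on gpu


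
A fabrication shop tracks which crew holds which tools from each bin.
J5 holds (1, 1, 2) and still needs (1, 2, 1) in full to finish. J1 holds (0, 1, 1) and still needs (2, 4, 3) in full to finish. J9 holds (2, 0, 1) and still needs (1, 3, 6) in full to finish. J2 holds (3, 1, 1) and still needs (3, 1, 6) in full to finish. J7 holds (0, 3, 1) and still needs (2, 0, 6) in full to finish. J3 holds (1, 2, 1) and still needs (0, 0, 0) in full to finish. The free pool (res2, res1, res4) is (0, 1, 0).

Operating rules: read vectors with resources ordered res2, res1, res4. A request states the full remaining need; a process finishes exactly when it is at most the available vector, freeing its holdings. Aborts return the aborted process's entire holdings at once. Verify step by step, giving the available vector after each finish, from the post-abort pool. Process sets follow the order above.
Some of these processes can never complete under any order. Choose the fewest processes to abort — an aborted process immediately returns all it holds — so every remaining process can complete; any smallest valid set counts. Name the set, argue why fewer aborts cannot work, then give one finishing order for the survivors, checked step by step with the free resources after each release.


Minimum abort set: J2 and J7.
Key observation: before aborting J2 and J7, J9 was permanently blocked — no order could ever run it; afterwards it completes at step 4.
Why nothing smaller works — every single abort fails: J5 alone leaves J9 blocked (short on res4); J1 alone leaves J9 blocked (short on res4); J9 alone leaves J2 blocked (short on res4); J2 alone leaves J9 blocked (short on res4); J7 alone leaves J9 blocked (short on res4); J3 alone leaves J9 blocked (short on res4).
The survivors complete as J3, J1, J5, J9. Walking it through (starting from the post-abort pool):
  pool = (3, 5, 2)
  J3: need (0, 0, 0) fits (3, 5, 2); releases (1, 2, 1), pool now (4, 7, 3)
  J1: need (2, 4, 3) fits (4, 7, 3); releases (0, 1, 1), pool now (4, 8, 4)
  J5: need (1, 2, 1) fits (4, 8, 4); releases (1, 1, 2), pool now (5, 9, 6)
  J9: need (1, 3, 6) fits (5, 9, 6); releases (2, 0, 1), pool now (7, 9, 7)


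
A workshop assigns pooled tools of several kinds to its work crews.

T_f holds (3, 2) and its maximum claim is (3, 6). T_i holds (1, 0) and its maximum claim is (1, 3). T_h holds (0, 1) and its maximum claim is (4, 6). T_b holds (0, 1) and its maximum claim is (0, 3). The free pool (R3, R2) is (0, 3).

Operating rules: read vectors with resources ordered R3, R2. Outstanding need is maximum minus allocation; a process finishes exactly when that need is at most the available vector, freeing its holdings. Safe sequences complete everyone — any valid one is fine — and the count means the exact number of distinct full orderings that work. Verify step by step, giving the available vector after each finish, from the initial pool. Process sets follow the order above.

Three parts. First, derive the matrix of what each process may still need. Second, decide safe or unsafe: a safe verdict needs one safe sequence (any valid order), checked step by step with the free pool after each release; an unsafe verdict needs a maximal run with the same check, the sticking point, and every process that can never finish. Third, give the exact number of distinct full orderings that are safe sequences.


(1) Remaining need (order R3, R2):
  T_f: (0, 4)
  T_i: (0, 3)
  T_h: (4, 5)
  T_b: (0, 2)
(2) SAFE, for example via the order T_b, T_f, T_i, T_h.
Key observation: the first exact fit in this order is T_f — it needs (0, 4) with (0, 4) free, meeting a requested resource to the last unit.
Step-by-step check:
  pool = (0, 3)
  T_b needs (0, 2) <= (0, 3) -> finishes; pool += (0, 1) = (0, 4)
  T_f needs (0, 4) <= (0, 4) -> finishes; pool += (3, 2) = (3, 6)
  T_i needs (0, 3) <= (3, 6) -> finishes; pool += (1, 0) = (4, 6)
  T_h needs (4, 5) <= (4, 6) -> finishes; pool += (0, 1) = (4, 7)
(3) Exactly 3 of the possible complete orderings are safe sequences.
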